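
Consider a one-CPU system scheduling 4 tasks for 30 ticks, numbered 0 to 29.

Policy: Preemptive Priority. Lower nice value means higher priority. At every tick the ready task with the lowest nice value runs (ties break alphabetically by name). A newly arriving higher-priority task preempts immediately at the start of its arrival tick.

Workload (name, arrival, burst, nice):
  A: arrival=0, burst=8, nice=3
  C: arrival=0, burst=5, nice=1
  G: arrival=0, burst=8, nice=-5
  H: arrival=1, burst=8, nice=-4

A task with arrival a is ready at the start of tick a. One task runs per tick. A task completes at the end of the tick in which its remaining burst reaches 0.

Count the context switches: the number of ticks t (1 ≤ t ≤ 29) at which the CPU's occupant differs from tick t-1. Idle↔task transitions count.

t=0: ready={A,C,G} → run G
t=1: ready={A,C,G,H} → run G
t=2: ready={A,C,G,H} → run G
t=3: ready={A,C,G,H} → run G
t=4: ready={A,C,G,H} → run G
t=5: ready={A,C,G,H} → run G
t=6: ready={A,C,G,H} → run G
t=7: ready={A,C,G,H} → run G
t=8: ready={A,C,H} → run H
t=9: ready={A,C,H} → run H
t=10: ready={A,C,H} → run H
t=11: ready={A,C,H} → run H
t=12: ready={A,C,H} → run H
t=13: ready={A,C,H} → run H
t=14: ready={A,C,H} → run H
t=15: ready={A,C,H} → run H
t=16: ready={A,C} → run C
t=17: ready={A,C} → run C
t=18: ready={A,C} → run C
t=19: ready={A,C} → run C
t=20: ready={A,C} → run C
t=21: ready={A} → run A
t=22: ready={A} → run A
t=23: ready={A} → run A
t=24: ready={A} → run A
t=25: ready={A} → run A
t=26: ready={A} → run A
t=27: ready={A} → run A
t=28: ready={A} → run A
t=29: (idle)

context switches = 4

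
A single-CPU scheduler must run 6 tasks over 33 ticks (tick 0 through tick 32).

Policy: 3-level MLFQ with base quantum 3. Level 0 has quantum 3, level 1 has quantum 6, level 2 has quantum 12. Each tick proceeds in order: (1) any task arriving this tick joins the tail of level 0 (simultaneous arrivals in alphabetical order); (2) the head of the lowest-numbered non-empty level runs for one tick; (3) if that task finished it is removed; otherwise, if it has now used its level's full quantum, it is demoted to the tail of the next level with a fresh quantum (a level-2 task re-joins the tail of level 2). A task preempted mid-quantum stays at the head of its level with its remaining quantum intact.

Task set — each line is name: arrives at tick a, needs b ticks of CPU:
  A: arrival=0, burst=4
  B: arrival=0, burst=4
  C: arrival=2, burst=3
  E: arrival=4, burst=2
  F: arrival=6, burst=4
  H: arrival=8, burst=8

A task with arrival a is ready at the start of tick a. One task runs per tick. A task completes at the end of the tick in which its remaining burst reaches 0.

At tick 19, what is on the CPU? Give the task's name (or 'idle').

running at tick 19 = F

t=0: L0/L1/L2 = AB/-/- → run A
t=1: L0/L1/L2 = AB/-/- → run A
t=2: L0/L1/L2 = ABC/-/- → run A
t=3: L0/L1/L2 = BC/A/- → run B
t=4: L0/L1/L2 = BCE/A/- → run B
t=5: L0/L1/L2 = BCE/A/- → run B
t=6: L0/L1/L2 = CEF/AB/- → run C
t=7: L0/L1/L2 = CEF/AB/- → run C
t=8: L0/L1/L2 = CEFH/AB/- → run C
t=9: L0/L1/L2 = EFH/AB/- → run E
t=10: L0/L1/L2 = EFH/AB/- → run E
t=11: L0/L1/L2 = FH/AB/- → run F
t=12: L0/L1/L2 = FH/AB/- → run F
t=13: L0/L1/L2 = FH/AB/- → run F
t=14: L0/L1/L2 = H/ABF/- → run H
t=15: L0/L1/L2 = H/ABF/- → run H
t=16: L0/L1/L2 = H/ABF/- → run H
t=17: L0/L1/L2 = -/ABFH/- → run A
t=18: L0/L1/L2 = -/BFH/- → run B
t=19: L0/L1/L2 = -/FH/- → run F
t=20: L0/L1/L2 = -/H/- → run H
t=21: L0/L1/L2 = -/H/- → run H
t=22: L0/L1/L2 = -/H/- → run H
t=23: L0/L1/L2 = -/H/- → run H
t=24: L0/L1/L2 = -/H/- → run H
t=25: (idle)
t=26: (idle)
t=27: (idle)
t=28: (idle)
t=29: (idle)
t=30: (idle)
t=31: (idle)
t=32: (idle)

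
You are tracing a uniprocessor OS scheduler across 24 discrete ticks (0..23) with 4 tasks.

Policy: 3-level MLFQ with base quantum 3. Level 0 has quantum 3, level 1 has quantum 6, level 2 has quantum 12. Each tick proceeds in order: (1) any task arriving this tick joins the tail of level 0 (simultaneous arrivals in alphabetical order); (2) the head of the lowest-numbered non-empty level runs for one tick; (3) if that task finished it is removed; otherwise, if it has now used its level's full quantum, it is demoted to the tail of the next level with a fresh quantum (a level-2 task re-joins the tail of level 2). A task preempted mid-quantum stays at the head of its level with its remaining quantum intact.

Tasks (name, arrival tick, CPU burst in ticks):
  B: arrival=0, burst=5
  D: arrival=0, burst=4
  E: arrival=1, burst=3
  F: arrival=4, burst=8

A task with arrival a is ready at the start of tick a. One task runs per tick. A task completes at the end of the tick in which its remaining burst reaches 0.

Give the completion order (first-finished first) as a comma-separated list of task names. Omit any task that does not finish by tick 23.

completion order = E, B, D, F

t=0: L0/L1/L2 = BD/-/- → run B
t=1: L0/L1/L2 = BDE/-/- → run B
t=2: L0/L1/L2 = BDE/-/- → run B
t=3: L0/L1/L2 = DE/B/- → run D
t=4: L0/L1/L2 = DEF/B/- → run D
t=5: L0/L1/L2 = DEF/B/- → run D
t=6: L0/L1/L2 = EF/BD/- → run E
t=7: L0/L1/L2 = EF/BD/- → run E
t=8: L0/L1/L2 = EF/BD/- → run E
t=9: L0/L1/L2 = F/BD/- → run F
t=10: L0/L1/L2 = F/BD/- → run F
t=11: L0/L1/L2 = F/BD/- → run F
t=12: L0/L1/L2 = -/BDF/- → run B
t=13: L0/L1/L2 = -/BDF/- → run B
t=14: L0/L1/L2 = -/DF/- → run D
t=15: L0/L1/L2 = -/F/- → run F
t=16: L0/L1/L2 = -/F/- → run F
t=17: L0/L1/L2 = -/F/- → run F
t=18: L0/L1/L2 = -/F/- → run F
t=19: L0/L1/L2 = -/F/- → run F
t=20: (idle)
t=21: (idle)
t=22: (idle)
t=23: (idle)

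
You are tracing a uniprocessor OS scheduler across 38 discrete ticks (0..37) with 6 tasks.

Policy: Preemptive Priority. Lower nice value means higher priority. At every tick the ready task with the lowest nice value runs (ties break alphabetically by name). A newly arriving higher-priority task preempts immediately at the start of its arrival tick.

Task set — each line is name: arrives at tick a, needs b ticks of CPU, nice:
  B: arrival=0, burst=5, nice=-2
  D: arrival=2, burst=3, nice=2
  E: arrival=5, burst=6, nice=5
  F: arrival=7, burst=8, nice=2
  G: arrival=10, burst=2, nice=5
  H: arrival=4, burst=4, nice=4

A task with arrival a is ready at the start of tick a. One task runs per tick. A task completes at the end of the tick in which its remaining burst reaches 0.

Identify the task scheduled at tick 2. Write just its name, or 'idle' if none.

running at tick 2 = B

t=0: ready={B} → run B
t=1: ready={B} → run B
t=2: ready={B,D} → run B
t=3: ready={B,D} → run B
t=4: ready={B,D,H} → run B
t=5: ready={D,E,H} → run D
t=6: ready={D,E,H} → run D
t=7: ready={D,E,F,H} → run D
t=8: ready={E,F,H} → run F
t=9: ready={E,F,H} → run F
t=10: ready={E,F,G,H} → run F
t=11: ready={E,F,G,H} → run F
t=12: ready={E,F,G,H} → run F
t=13: ready={E,F,G,H} → run F
t=14: ready={E,F,G,H} → run F
t=15: ready={E,F,G,H} → run F
t=16: ready={E,G,H} → run H
t=17: ready={E,G,H} → run H
t=18: ready={E,G,H} → run H
t=19: ready={E,G,H} → run H
t=20: ready={E,G} → run E
t=21: ready={E,G} → run E
t=22: ready={E,G} → run E
t=23: ready={E,G} → run E
t=24: ready={E,G} → run E
t=25: ready={E,G} → run E
t=26: ready={G} → run G
t=27: ready={G} → run G
t=28: (idle)
t=29: (idle)
t=30: (idle)
t=31: (idle)
t=32: (idle)
t=33: (idle)
t=34: (idle)
t=35: (idle)
t=36: (idle)
t=37: (idle)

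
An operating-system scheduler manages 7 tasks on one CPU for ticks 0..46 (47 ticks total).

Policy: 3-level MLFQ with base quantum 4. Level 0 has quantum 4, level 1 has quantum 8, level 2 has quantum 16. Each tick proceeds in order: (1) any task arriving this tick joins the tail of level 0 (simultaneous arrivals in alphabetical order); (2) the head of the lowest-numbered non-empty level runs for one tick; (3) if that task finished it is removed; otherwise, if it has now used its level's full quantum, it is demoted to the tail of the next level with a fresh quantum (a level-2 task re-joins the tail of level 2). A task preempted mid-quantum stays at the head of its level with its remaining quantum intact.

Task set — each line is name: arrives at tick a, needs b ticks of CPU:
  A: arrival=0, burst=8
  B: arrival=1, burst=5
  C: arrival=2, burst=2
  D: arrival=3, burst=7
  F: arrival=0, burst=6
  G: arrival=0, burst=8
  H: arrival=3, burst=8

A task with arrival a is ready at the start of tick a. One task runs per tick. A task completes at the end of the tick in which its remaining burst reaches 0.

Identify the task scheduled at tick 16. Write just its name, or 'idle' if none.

t=0: L0/L1/L2 = AFG/-/- → run A
t=1: L0/L1/L2 = AFGB/-/- → run A
t=2: L0/L1/L2 = AFGBC/-/- → run A
t=3: L0/L1/L2 = AFGBCDH/-/- → run A
t=4: L0/L1/L2 = FGBCDH/A/- → run F
t=5: L0/L1/L2 = FGBCDH/A/- → run F
t=6: L0/L1/L2 = FGBCDH/A/- → run F
t=7: L0/L1/L2 = FGBCDH/A/- → run F
t=8: L0/L1/L2 = GBCDH/AF/- → run G
t=9: L0/L1/L2 = GBCDH/AF/- → run G
t=10: L0/L1/L2 = GBCDH/AF/- → run G
t=11: L0/L1/L2 = GBCDH/AF/- → run G
t=12: L0/L1/L2 = BCDH/AFG/- → run B
t=13: L0/L1/L2 = BCDH/AFG/- → run B
t=14: L0/L1/L2 = BCDH/AFG/- → run B
t=15: L0/L1/L2 = BCDH/AFG/- → run B
t=16: L0/L1/L2 = CDH/AFGB/- → run C
t=17: L0/L1/L2 = CDH/AFGB/- → run C
t=18: L0/L1/L2 = DH/AFGB/- → run D
t=19: L0/L1/L2 = DH/AFGB/- → run D
t=20: L0/L1/L2 = DH/AFGB/- → run D
t=21: L0/L1/L2 = DH/AFGB/- → run D
t=22: L0/L1/L2 = H/AFGBD/- → run H
t=23: L0/L1/L2 = H/AFGBD/- → run H
t=24: L0/L1/L2 = H/AFGBD/- → run H
t=25: L0/L1/L2 = H/AFGBD/- → run H
t=26: L0/L1/L2 = -/AFGBDH/- → run A
t=27: L0/L1/L2 = -/AFGBDH/- → run A
t=28: L0/L1/L2 = -/AFGBDH/- → run A
t=29: L0/L1/L2 = -/AFGBDH/- → run A
t=30: L0/L1/L2 = -/FGBDH/- → run F
t=31: L0/L1/L2 = -/FGBDH/- → run F
t=32: L0/L1/L2 = -/GBDH/- → run G
t=33: L0/L1/L2 = -/GBDH/- → run G
t=34: L0/L1/L2 = -/GBDH/- → run G
t=35: L0/L1/L2 = -/GBDH/- → run G
t=36: L0/L1/L2 = -/BDH/- → run B
t=37: L0/L1/L2 = -/DH/- → run D
t=38: L0/L1/L2 = -/DH/- → run D
t=39: L0/L1/L2 = -/DH/- → run D
t=40: L0/L1/L2 = -/H/- → run H
t=41: L0/L1/L2 = -/H/- → run H
t=42: L0/L1/L2 = -/H/- → run H
t=43: L0/L1/L2 = -/H/- → run H
t=44: (idle)
t=45: (idle)
t=46: (idle)

running at tick 16 = C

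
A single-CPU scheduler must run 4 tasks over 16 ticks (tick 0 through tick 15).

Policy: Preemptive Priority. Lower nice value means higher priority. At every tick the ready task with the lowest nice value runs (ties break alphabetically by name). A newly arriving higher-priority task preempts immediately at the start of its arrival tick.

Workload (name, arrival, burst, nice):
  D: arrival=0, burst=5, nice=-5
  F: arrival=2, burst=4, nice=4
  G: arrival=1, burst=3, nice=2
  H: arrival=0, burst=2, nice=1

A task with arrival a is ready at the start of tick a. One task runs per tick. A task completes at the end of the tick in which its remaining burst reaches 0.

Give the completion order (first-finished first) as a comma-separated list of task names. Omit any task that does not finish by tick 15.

t=0: ready={D,H} → run D
t=1: ready={D,G,H} → run D
t=2: ready={D,F,G,H} → run D
t=3: ready={D,F,G,H} → run D
t=4: ready={D,F,G,H} → run D
t=5: ready={F,G,H} → run H
t=6: ready={F,G,H} → run H
t=7: ready={F,G} → run G
t=8: ready={F,G} → run G
t=9: ready={F,G} → run G
t=10: ready={F} → run F
t=11: ready={F} → run F
t=12: ready={F} → run F
t=13: ready={F} → run F
t=14: (idle)
t=15: (idle)

completion order = D, H, G, F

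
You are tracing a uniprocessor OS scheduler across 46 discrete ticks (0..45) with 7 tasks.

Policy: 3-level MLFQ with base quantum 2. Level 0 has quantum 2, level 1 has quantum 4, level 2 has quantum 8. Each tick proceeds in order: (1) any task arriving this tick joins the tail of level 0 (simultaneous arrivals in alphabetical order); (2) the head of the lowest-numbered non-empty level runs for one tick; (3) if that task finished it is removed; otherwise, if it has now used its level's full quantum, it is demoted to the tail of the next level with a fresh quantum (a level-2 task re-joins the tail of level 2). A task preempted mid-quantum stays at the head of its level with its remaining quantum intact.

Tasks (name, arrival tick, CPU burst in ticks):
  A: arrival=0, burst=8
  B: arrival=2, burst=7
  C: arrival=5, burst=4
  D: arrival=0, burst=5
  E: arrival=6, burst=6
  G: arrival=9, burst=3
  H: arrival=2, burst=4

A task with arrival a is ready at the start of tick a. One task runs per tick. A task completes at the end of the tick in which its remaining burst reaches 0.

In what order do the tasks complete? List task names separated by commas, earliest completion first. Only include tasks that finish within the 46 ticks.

completion order = D, H, C, E, G, A, B

t=0: L0/L1/L2 = AD/-/- → run A
t=1: L0/L1/L2 = AD/-/- → run A
t=2: L0/L1/L2 = DBH/A/- → run D
t=3: L0/L1/L2 = DBH/A/- → run D
t=4: L0/L1/L2 = BH/AD/- → run B
t=5: L0/L1/L2 = BHC/AD/- → run B
t=6: L0/L1/L2 = HCE/ADB/- → run H
t=7: L0/L1/L2 = HCE/ADB/- → run H
t=8: L0/L1/L2 = CE/ADBH/- → run C
t=9: L0/L1/L2 = CEG/ADBH/- → run C
t=10: L0/L1/L2 = EG/ADBHC/- → run E
t=11: L0/L1/L2 = EG/ADBHC/- → run E
t=12: L0/L1/L2 = G/ADBHCE/- → run G
t=13: L0/L1/L2 = G/ADBHCE/- → run G
t=14: L0/L1/L2 = -/ADBHCEG/- → run A
t=15: L0/L1/L2 = -/ADBHCEG/- → run A
t=16: L0/L1/L2 = -/ADBHCEG/- → run A
t=17: L0/L1/L2 = -/ADBHCEG/- → run A
t=18: L0/L1/L2 = -/DBHCEG/A → run D
t=19: L0/L1/L2 = -/DBHCEG/A → run D
t=20: L0/L1/L2 = -/DBHCEG/A → run D
t=21: L0/L1/L2 = -/BHCEG/A → run B
t=22: L0/L1/L2 = -/BHCEG/A → run B
t=23: L0/L1/L2 = -/BHCEG/A → run B
t=24: L0/L1/L2 = -/BHCEG/A → run B
t=25: L0/L1/L2 = -/HCEG/AB → run H
t=26: L0/L1/L2 = -/HCEG/AB → run H
t=27: L0/L1/L2 = -/CEG/AB → run C
t=28: L0/L1/L2 = -/CEG/AB → run C
t=29: L0/L1/L2 = -/EG/AB → run E
t=30: L0/L1/L2 = -/EG/AB → run E
t=31: L0/L1/L2 = -/EG/AB → run E
t=32: L0/L1/L2 = -/EG/AB → run E
t=33: L0/L1/L2 = -/G/AB → run G
t=34: L0/L1/L2 = -/-/AB → run A
t=35: L0/L1/L2 = -/-/AB → run A
t=36: L0/L1/L2 = -/-/B → run B
t=37: (idle)
t=38: (idle)
t=39: (idle)
t=40: (idle)
t=41: (idle)
t=42: (idle)
t=43: (idle)
t=44: (idle)
t=45: (idle)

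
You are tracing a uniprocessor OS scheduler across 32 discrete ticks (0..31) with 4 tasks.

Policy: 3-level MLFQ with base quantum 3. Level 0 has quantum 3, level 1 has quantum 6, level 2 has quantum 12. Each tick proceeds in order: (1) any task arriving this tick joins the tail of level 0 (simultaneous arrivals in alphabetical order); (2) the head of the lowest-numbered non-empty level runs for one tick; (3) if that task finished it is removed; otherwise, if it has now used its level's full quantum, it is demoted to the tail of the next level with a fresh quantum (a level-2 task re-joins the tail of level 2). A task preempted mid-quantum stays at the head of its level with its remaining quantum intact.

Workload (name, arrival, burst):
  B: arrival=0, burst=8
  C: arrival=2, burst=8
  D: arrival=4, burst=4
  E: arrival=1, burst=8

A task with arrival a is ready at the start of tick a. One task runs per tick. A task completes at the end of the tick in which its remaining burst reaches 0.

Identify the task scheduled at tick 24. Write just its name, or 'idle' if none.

running at tick 24 = C

t=0: L0/L1/L2 = B/-/- → run B
t=1: L0/L1/L2 = BE/-/- → run B
t=2: L0/L1/L2 = BEC/-/- → run B
t=3: L0/L1/L2 = EC/B/- → run E
t=4: L0/L1/L2 = ECD/B/- → run E
t=5: L0/L1/L2 = ECD/B/- → run E
t=6: L0/L1/L2 = CD/BE/- → run C
t=7: L0/L1/L2 = CD/BE/- → run C
t=8: L0/L1/L2 = CD/BE/- → run C
t=9: L0/L1/L2 = D/BEC/- → run D
t=10: L0/L1/L2 = D/BEC/- → run D
t=11: L0/L1/L2 = D/BEC/- → run D
t=12: L0/L1/L2 = -/BECD/- → run B
t=13: L0/L1/L2 = -/BECD/- → run B
t=14: L0/L1/L2 = -/BECD/- → run B
t=15: L0/L1/L2 = -/BECD/- → run B
t=16: L0/L1/L2 = -/BECD/- → run B
t=17: L0/L1/L2 = -/ECD/- → run E
t=18: L0/L1/L2 = -/ECD/- → run E
t=19: L0/L1/L2 = -/ECD/- → run E
t=20: L0/L1/L2 = -/ECD/- → run E
t=21: L0/L1/L2 = -/ECD/- → run E
t=22: L0/L1/L2 = -/CD/- → run C
t=23: L0/L1/L2 = -/CD/- → run C
t=24: L0/L1/L2 = -/CD/- → run C
t=25: L0/L1/L2 = -/CD/- → run C
t=26: L0/L1/L2 = -/CD/- → run C
t=27: L0/L1/L2 = -/D/- → run D
t=28: (idle)
t=29: (idle)
t=30: (idle)
t=31: (idle)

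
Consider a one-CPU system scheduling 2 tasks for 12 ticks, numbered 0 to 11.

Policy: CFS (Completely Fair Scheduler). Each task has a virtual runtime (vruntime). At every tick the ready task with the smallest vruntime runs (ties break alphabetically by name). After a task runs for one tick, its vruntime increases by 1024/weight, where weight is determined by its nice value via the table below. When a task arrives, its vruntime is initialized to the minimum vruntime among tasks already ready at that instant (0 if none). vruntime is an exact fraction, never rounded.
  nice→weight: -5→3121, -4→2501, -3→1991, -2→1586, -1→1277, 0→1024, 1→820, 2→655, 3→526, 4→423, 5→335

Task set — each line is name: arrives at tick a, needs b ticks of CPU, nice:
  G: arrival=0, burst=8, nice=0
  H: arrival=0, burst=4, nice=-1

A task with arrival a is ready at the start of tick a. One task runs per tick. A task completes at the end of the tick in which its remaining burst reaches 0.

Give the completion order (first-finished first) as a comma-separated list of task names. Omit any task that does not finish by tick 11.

completion order = H, G

t=0: vr[G=0 H=0] → run G
t=1: vr[G=1 H=0] → run H
t=2: vr[G=1 H=1024/1277] → run H
t=3: vr[G=1 H=2048/1277] → run G
t=4: vr[G=2 H=2048/1277] → run H
t=5: vr[G=2 H=3072/1277] → run G
t=6: vr[G=3 H=3072/1277] → run H
t=7: vr[G=3] → run G
t=8: vr[G=4] → run G
t=9: vr[G=5] → run G
t=10: vr[G=6] → run G
t=11: vr[G=7] → run G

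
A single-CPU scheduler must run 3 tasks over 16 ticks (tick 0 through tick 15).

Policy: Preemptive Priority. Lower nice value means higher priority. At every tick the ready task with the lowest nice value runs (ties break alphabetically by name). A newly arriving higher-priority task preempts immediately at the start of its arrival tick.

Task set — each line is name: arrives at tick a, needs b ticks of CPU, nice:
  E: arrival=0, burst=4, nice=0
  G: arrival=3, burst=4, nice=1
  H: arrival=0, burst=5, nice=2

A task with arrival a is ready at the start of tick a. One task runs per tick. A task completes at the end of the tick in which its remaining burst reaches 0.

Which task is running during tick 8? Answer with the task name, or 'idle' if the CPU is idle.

running at tick 8 = H

t=0: ready={E,H} → run E
t=1: ready={E,H} → run E
t=2: ready={E,H} → run E
t=3: ready={E,G,H} → run E
t=4: ready={G,H} → run G
t=5: ready={G,H} → run G
t=6: ready={G,H} → run G
t=7: ready={G,H} → run G
t=8: ready={H} → run H
t=9: ready={H} → run H
t=10: ready={H} → run H
t=11: ready={H} → run H
t=12: ready={H} → run H
t=13: (idle)
t=14: (idle)
t=15: (idle)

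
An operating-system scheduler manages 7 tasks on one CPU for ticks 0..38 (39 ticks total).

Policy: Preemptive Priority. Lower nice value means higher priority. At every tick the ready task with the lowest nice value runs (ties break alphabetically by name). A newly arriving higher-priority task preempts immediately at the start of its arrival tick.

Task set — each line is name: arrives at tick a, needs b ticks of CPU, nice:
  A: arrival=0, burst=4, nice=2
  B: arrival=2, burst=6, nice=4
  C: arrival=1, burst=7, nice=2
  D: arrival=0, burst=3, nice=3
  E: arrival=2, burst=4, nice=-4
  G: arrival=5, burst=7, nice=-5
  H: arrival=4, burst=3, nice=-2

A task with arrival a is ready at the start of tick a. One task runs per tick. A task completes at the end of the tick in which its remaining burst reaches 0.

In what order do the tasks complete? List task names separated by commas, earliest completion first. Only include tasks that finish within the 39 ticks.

completion order = G, E, H, A, C, D, B

t=0: ready={A,D} → run A
t=1: ready={A,C,D} → run A
t=2: ready={A,B,C,D,E} → run E
t=3: ready={A,B,C,D,E} → run E
t=4: ready={A,B,C,D,E,H} → run E
t=5: ready={A,B,C,D,E,G,H} → run G
t=6: ready={A,B,C,D,E,G,H} → run G
t=7: ready={A,B,C,D,E,G,H} → run G
t=8: ready={A,B,C,D,E,G,H} → run G
t=9: ready={A,B,C,D,E,G,H} → run G
t=10: ready={A,B,C,D,E,G,H} → run G
t=11: ready={A,B,C,D,E,G,H} → run G
t=12: ready={A,B,C,D,E,H} → run E
t=13: ready={A,B,C,D,H} → run H
t=14: ready={A,B,C,D,H} → run H
t=15: ready={A,B,C,D,H} → run H
t=16: ready={A,B,C,D} → run A
t=17: ready={A,B,C,D} → run A
t=18: ready={B,C,D} → run C
t=19: ready={B,C,D} → run C
t=20: ready={B,C,D} → run C
t=21: ready={B,C,D} → run C
t=22: ready={B,C,D} → run C
t=23: ready={B,C,D} → run C
t=24: ready={B,C,D} → run C
t=25: ready={B,D} → run D
t=26: ready={B,D} → run D
t=27: ready={B,D} → run D
t=28: ready={B} → run B
t=29: ready={B} → run B
t=30: ready={B} → run B
t=31: ready={B} → run B
t=32: ready={B} → run B
t=33: ready={B} → run B
t=34: (idle)
t=35: (idle)
t=36: (idle)
t=37: (idle)
t=38: (idle)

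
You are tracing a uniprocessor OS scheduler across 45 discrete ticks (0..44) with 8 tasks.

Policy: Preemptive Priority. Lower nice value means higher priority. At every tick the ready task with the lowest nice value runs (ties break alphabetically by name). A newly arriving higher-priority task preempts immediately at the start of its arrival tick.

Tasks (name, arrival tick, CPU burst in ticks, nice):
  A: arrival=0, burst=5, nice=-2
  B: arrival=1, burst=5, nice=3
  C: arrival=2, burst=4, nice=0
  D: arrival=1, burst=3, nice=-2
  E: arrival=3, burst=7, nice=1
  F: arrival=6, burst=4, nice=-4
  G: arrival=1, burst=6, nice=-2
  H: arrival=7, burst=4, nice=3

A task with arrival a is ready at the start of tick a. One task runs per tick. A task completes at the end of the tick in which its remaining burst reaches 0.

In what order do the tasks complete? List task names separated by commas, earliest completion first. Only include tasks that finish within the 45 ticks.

t=0: ready={A} → run A
t=1: ready={A,B,D,G} → run A
t=2: ready={A,B,C,D,G} → run A
t=3: ready={A,B,C,D,E,G} → run A
t=4: ready={A,B,C,D,E,G} → run A
t=5: ready={B,C,D,E,G} → run D
t=6: ready={B,C,D,E,F,G} → run F
t=7: ready={B,C,D,E,F,G,H} → run F
t=8: ready={B,C,D,E,F,G,H} → run F
t=9: ready={B,C,D,E,F,G,H} → run F
t=10: ready={B,C,D,E,G,H} → run D
t=11: ready={B,C,D,E,G,H} → run D
t=12: ready={B,C,E,G,H} → run G
t=13: ready={B,C,E,G,H} → run G
t=14: ready={B,C,E,G,H} → run G
t=15: ready={B,C,E,G,H} → run G
t=16: ready={B,C,E,G,H} → run G
t=17: ready={B,C,E,G,H} → run G
t=18: ready={B,C,E,H} → run C
t=19: ready={B,C,E,H} → run C
t=20: ready={B,C,E,H} → run C
t=21: ready={B,C,E,H} → run C
t=22: ready={B,E,H} → run E
t=23: ready={B,E,H} → run E
t=24: ready={B,E,H} → run E
t=25: ready={B,E,H} → run E
t=26: ready={B,E,H} → run E
t=27: ready={B,E,H} → run E
t=28: ready={B,E,H} → run E
t=29: ready={B,H} → run B
t=30: ready={B,H} → run B
t=31: ready={B,H} → run B
t=32: ready={B,H} → run B
t=33: ready={B,H} → run B
t=34: ready={H} → run H
t=35: ready={H} → run H
t=36: ready={H} → run H
t=37: ready={H} → run H
t=38: (idle)
t=39: (idle)
t=40: (idle)
t=41: (idle)
t=42: (idle)
t=43: (idle)
t=44: (idle)

completion order = A, F, D, G, C, E, B, H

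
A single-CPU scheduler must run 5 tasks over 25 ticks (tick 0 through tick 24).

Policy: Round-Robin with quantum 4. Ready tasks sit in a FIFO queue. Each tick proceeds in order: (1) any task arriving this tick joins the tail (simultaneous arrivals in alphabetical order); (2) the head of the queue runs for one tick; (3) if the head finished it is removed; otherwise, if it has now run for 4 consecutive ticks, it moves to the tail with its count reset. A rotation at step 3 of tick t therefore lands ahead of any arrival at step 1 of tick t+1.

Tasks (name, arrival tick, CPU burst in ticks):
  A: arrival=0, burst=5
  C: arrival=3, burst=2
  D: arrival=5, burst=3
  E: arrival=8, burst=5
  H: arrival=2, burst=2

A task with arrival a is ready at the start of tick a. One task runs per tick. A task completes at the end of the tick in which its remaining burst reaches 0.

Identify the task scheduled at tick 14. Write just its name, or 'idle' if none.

running at tick 14 = E

t=0: queue=[A] q_used=0 → run A
t=1: queue=[A] q_used=1 → run A
t=2: queue=[A,H] q_used=2 → run A
t=3: queue=[A,H,C] q_used=3 → run A
t=4: queue=[H,C,A] q_used=0 → run H
t=5: queue=[H,C,A,D] q_used=1 → run H
t=6: queue=[C,A,D] q_used=0 → run C
t=7: queue=[C,A,D] q_used=1 → run C
t=8: queue=[A,D,E] q_used=0 → run A
t=9: queue=[D,E] q_used=0 → run D
t=10: queue=[D,E] q_used=1 → run D
t=11: queue=[D,E] q_used=2 → run D
t=12: queue=[E] q_used=0 → run E
t=13: queue=[E] q_used=1 → run E
t=14: queue=[E] q_used=2 → run E
t=15: queue=[E] q_used=3 → run E
t=16: queue=[E] q_used=0 → run E
t=17: (idle)
t=18: (idle)
t=19: (idle)
t=20: (idle)
t=21: (idle)
t=22: (idle)
t=23: (idle)
t=24: (idle)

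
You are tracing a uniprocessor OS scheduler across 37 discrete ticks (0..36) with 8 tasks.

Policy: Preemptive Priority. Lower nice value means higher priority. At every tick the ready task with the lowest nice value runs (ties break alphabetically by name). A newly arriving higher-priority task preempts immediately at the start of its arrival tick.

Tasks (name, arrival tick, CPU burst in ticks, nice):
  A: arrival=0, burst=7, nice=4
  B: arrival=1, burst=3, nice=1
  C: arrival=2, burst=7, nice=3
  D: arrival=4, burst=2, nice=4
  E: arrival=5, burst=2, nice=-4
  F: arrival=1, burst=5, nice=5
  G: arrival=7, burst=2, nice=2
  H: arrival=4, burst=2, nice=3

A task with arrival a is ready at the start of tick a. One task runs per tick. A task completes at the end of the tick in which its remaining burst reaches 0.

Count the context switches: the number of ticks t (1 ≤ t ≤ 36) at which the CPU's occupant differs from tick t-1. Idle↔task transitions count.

t=0: ready={A} → run A
t=1: ready={A,B,F} → run B
t=2: ready={A,B,C,F} → run B
t=3: ready={A,B,C,F} → run B
t=4: ready={A,C,D,F,H} → run C
t=5: ready={A,C,D,E,F,H} → run E
t=6: ready={A,C,D,E,F,H} → run E
t=7: ready={A,C,D,F,G,H} → run G
t=8: ready={A,C,D,F,G,H} → run G
t=9: ready={A,C,D,F,H} → run C
t=10: ready={A,C,D,F,H} → run C
t=11: ready={A,C,D,F,H} → run C
t=12: ready={A,C,D,F,H} → run C
t=13: ready={A,C,D,F,H} → run C
t=14: ready={A,C,D,F,H} → run C
t=15: ready={A,D,F,H} → run H
t=16: ready={A,D,F,H} → run H
t=17: ready={A,D,F} → run A
t=18: ready={A,D,F} → run A
t=19: ready={A,D,F} → run A
t=20: ready={A,D,F} → run A
t=21: ready={A,D,F} → run A
t=22: ready={A,D,F} → run A
t=23: ready={D,F} → run D
t=24: ready={D,F} → run D
t=25: ready={F} → run F
t=26: ready={F} → run F
t=27: ready={F} → run F
t=28: ready={F} → run F
t=29: ready={F} → run F
t=30: (idle)
t=31: (idle)
t=32: (idle)
t=33: (idle)
t=34: (idle)
t=35: (idle)
t=36: (idle)

context switches = 10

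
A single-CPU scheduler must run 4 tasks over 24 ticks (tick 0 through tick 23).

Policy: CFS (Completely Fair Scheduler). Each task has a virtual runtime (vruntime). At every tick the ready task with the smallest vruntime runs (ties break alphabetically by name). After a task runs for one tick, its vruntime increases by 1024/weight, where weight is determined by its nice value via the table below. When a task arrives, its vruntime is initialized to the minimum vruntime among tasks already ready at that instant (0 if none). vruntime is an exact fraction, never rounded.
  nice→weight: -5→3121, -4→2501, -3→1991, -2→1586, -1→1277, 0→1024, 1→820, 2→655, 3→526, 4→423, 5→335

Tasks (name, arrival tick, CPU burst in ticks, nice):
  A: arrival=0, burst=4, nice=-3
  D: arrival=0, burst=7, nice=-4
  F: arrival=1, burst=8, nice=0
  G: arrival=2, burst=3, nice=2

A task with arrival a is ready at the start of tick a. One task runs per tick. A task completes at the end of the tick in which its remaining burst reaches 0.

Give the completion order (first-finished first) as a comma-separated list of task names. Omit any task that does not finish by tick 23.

completion order = A, D, G, F

t=0: vr[A=0 D=0] → run A
t=1: vr[A=1024/1991 D=0 F=0] → run D
t=2: vr[A=1024/1991 D=1024/2501 F=0 G=0] → run F
t=3: vr[A=1024/1991 D=1024/2501 F=1 G=0] → run G
t=4: vr[A=1024/1991 D=1024/2501 F=1 G=1024/655] → run D
t=5: vr[A=1024/1991 D=2048/2501 F=1 G=1024/655] → run A
t=6: vr[A=2048/1991 D=2048/2501 F=1 G=1024/655] → run D
t=7: vr[A=2048/1991 D=3072/2501 F=1 G=1024/655] → run F
t=8: vr[A=2048/1991 D=3072/2501 F=2 G=1024/655] → run A
t=9: vr[A=3072/1991 D=3072/2501 F=2 G=1024/655] → run D
t=10: vr[A=3072/1991 D=4096/2501 F=2 G=1024/655] → run A
t=11: vr[D=4096/2501 F=2 G=1024/655] → run G
t=12: vr[D=4096/2501 F=2 G=2048/655] → run D
t=13: vr[D=5120/2501 F=2 G=2048/655] → run F
t=14: vr[D=5120/2501 F=3 G=2048/655] → run D
t=15: vr[D=6144/2501 F=3 G=2048/655] → run D
t=16: vr[F=3 G=2048/655] → run F
t=17: vr[F=4 G=2048/655] → run G
t=18: vr[F=4] → run F
t=19: vr[F=5] → run F
t=20: vr[F=6] → run F
t=21: vr[F=7] → run F
t=22: (idle)
t=23: (idle)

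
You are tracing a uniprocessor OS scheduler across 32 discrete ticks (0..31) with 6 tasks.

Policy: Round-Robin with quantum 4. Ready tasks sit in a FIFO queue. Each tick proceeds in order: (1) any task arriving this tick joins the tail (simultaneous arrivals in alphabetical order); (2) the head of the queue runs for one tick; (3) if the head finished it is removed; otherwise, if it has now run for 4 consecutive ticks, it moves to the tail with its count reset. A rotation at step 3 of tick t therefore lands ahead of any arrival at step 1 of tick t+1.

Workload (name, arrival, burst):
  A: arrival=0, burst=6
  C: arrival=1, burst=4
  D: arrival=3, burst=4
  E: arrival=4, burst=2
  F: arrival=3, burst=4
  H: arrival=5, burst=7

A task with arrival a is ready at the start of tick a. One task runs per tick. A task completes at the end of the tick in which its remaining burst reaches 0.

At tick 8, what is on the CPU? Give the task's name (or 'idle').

t=0: queue=[A] q_used=0 → run A
t=1: queue=[A,C] q_used=1 → run A
t=2: queue=[A,C] q_used=2 → run A
t=3: queue=[A,C,D,F] q_used=3 → run A
t=4: queue=[C,D,F,A,E] q_used=0 → run C
t=5: queue=[C,D,F,A,E,H] q_used=1 → run C
t=6: queue=[C,D,F,A,E,H] q_used=2 → run C
t=7: queue=[C,D,F,A,E,H] q_used=3 → run C
t=8: queue=[D,F,A,E,H] q_used=0 → run D
t=9: queue=[D,F,A,E,H] q_used=1 → run D
t=10: queue=[D,F,A,E,H] q_used=2 → run D
t=11: queue=[D,F,A,E,H] q_used=3 → run D
t=12: queue=[F,A,E,H] q_used=0 → run F
t=13: queue=[F,A,E,H] q_used=1 → run F
t=14: queue=[F,A,E,H] q_used=2 → run F
t=15: queue=[F,A,E,H] q_used=3 → run F
t=16: queue=[A,E,H] q_used=0 → run A
t=17: queue=[A,E,H] q_used=1 → run A
t=18: queue=[E,H] q_used=0 → run E
t=19: queue=[E,H] q_used=1 → run E
t=20: queue=[H] q_used=0 → run H
t=21: queue=[H] q_used=1 → run H
t=22: queue=[H] q_used=2 → run H
t=23: queue=[H] q_used=3 → run H
t=24: queue=[H] q_used=0 → run H
t=25: queue=[H] q_used=1 → run H
t=26: queue=[H] q_used=2 → run H
t=27: (idle)
t=28: (idle)
t=29: (idle)
t=30: (idle)
t=31: (idle)

running at tick 8 = D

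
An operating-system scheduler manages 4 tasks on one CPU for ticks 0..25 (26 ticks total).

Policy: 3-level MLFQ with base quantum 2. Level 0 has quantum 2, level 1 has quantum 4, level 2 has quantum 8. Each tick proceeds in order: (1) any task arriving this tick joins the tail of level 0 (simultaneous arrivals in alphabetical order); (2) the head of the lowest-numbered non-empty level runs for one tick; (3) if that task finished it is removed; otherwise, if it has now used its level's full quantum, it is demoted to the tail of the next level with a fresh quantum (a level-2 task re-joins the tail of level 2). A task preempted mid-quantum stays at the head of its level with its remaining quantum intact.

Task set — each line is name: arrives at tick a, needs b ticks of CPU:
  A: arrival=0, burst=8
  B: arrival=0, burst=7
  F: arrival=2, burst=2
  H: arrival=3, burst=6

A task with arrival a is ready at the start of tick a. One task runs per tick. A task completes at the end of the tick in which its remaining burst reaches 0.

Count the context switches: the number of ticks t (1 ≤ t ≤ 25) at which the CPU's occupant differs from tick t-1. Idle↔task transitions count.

t=0: L0/L1/L2 = AB/-/- → run A
t=1: L0/L1/L2 = AB/-/- → run A
t=2: L0/L1/L2 = BF/A/- → run B
t=3: L0/L1/L2 = BFH/A/- → run B
t=4: L0/L1/L2 = FH/AB/- → run F
t=5: L0/L1/L2 = FH/AB/- → run F
t=6: L0/L1/L2 = H/AB/- → run H
t=7: L0/L1/L2 = H/AB/- → run H
t=8: L0/L1/L2 = -/ABH/- → run A
t=9: L0/L1/L2 = -/ABH/- → run A
t=10: L0/L1/L2 = -/ABH/- → run A
t=11: L0/L1/L2 = -/ABH/- → run A
t=12: L0/L1/L2 = -/BH/A → run B
t=13: L0/L1/L2 = -/BH/A → run B
t=14: L0/L1/L2 = -/BH/A → run B
t=15: L0/L1/L2 = -/BH/A → run B
t=16: L0/L1/L2 = -/H/AB → run H
t=17: L0/L1/L2 = -/H/AB → run H
t=18: L0/L1/L2 = -/H/AB → run H
t=19: L0/L1/L2 = -/H/AB → run H
t=20: L0/L1/L2 = -/-/AB → run A
t=21: L0/L1/L2 = -/-/AB → run A
t=22: L0/L1/L2 = -/-/B → run B
t=23: (idle)
t=24: (idle)
t=25: (idle)

context switches = 9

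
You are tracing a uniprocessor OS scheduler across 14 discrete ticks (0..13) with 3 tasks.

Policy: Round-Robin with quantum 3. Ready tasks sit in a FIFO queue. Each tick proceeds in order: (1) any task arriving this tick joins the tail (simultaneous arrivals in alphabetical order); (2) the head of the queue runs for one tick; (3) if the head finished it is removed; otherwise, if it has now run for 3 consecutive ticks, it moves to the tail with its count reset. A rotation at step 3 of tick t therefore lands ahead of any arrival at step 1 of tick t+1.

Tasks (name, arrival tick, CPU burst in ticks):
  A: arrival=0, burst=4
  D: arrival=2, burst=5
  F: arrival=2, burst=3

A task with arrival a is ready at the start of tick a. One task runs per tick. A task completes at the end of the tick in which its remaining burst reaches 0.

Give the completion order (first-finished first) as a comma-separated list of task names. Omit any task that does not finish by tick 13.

completion order = F, A, D

t=0: queue=[A] q_used=0 → run A
t=1: queue=[A] q_used=1 → run A
t=2: queue=[A,D,F] q_used=2 → run A
t=3: queue=[D,F,A] q_used=0 → run D
t=4: queue=[D,F,A] q_used=1 → run D
t=5: queue=[D,F,A] q_used=2 → run D
t=6: queue=[F,A,D] q_used=0 → run F
t=7: queue=[F,A,D] q_used=1 → run F
t=8: queue=[F,A,D] q_used=2 → run F
t=9: queue=[A,D] q_used=0 → run A
t=10: queue=[D] q_used=0 → run D
t=11: queue=[D] q_used=1 → run D
t=12: (idle)
t=13: (idle)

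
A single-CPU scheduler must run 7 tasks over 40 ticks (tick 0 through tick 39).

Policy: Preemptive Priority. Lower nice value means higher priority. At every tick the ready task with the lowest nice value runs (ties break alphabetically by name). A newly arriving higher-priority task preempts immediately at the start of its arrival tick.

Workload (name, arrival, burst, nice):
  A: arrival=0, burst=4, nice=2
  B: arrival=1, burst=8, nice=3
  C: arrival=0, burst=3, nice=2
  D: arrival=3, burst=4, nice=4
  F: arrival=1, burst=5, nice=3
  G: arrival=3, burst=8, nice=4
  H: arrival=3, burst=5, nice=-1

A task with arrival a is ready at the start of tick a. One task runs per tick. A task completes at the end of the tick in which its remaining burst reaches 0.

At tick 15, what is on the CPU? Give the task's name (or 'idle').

running at tick 15 = B

t=0: ready={A,C} → run A
t=1: ready={A,B,C,F} → run A
t=2: ready={A,B,C,F} → run A
t=3: ready={A,B,C,D,F,G,H} → run H
t=4: ready={A,B,C,D,F,G,H} → run H
t=5: ready={A,B,C,D,F,G,H} → run H
t=6: ready={A,B,C,D,F,G,H} → run H
t=7: ready={A,B,C,D,F,G,H} → run H
t=8: ready={A,B,C,D,F,G} → run A
t=9: ready={B,C,D,F,G} → run C
t=10: ready={B,C,D,F,G} → run C
t=11: ready={B,C,D,F,G} → run C
t=12: ready={B,D,F,G} → run B
t=13: ready={B,D,F,G} → run B
t=14: ready={B,D,F,G} → run B
t=15: ready={B,D,F,G} → run B
t=16: ready={B,D,F,G} → run B
t=17: ready={B,D,F,G} → run B
t=18: ready={B,D,F,G} → run B
t=19: ready={B,D,F,G} → run B
t=20: ready={D,F,G} → run F
t=21: ready={D,F,G} → run F
t=22: ready={D,F,G} → run F
t=23: ready={D,F,G} → run F
t=24: ready={D,F,G} → run F
t=25: ready={D,G} → run D
t=26: ready={D,G} → run D
t=27: ready={D,G} → run D
t=28: ready={D,G} → run D
t=29: ready={G} → run G
t=30: ready={G} → run G
t=31: ready={G} → run G
t=32: ready={G} → run G
t=33: ready={G} → run G
t=34: ready={G} → run G
t=35: ready={G} → run G
t=36: ready={G} → run G
t=37: (idle)
t=38: (idle)
t=39: (idle)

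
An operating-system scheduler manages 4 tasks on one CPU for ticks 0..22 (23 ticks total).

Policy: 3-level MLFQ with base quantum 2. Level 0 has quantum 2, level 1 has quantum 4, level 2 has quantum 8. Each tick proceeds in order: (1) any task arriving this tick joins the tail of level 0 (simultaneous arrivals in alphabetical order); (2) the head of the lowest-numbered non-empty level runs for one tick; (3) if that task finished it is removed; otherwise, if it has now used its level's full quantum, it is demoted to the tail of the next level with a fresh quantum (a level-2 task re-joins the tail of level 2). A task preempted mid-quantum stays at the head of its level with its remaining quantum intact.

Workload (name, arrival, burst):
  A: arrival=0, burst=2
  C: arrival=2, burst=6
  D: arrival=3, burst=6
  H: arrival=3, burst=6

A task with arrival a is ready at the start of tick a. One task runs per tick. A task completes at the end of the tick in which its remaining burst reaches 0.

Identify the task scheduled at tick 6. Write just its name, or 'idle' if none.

running at tick 6 = H

t=0: L0/L1/L2 = A/-/- → run A
t=1: L0/L1/L2 = A/-/- → run A
t=2: L0/L1/L2 = C/-/- → run C
t=3: L0/L1/L2 = CDH/-/- → run C
t=4: L0/L1/L2 = DH/C/- → run D
t=5: L0/L1/L2 = DH/C/- → run D
t=6: L0/L1/L2 = H/CD/- → run H
t=7: L0/L1/L2 = H/CD/- → run H
t=8: L0/L1/L2 = -/CDH/- → run C
t=9: L0/L1/L2 = -/CDH/- → run C
t=10: L0/L1/L2 = -/CDH/- → run C
t=11: L0/L1/L2 = -/CDH/- → run C
t=12: L0/L1/L2 = -/DH/- → run D
t=13: L0/L1/L2 = -/DH/- → run D
t=14: L0/L1/L2 = -/DH/- → run D
t=15: L0/L1/L2 = -/DH/- → run D
t=16: L0/L1/L2 = -/H/- → run H
t=17: L0/L1/L2 = -/H/- → run H
t=18: L0/L1/L2 = -/H/- → run H
t=19: L0/L1/L2 = -/H/- → run H
t=20: (idle)
t=21: (idle)
t=22: (idle)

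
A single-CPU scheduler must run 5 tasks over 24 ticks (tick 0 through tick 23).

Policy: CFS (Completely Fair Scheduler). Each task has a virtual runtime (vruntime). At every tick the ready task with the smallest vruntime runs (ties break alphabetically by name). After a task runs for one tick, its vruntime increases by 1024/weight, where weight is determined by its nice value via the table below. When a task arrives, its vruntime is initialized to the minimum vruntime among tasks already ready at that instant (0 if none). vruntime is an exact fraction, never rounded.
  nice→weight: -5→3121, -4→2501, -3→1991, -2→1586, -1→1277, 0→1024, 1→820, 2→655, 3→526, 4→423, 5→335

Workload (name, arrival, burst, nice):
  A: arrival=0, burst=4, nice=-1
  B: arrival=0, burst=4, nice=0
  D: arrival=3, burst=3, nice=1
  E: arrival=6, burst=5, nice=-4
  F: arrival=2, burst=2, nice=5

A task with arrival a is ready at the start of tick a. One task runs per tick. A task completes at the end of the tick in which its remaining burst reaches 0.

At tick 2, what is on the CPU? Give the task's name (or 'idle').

t=0: vr[A=0 B=0] → run A
t=1: vr[A=1024/1277 B=0] → run B
t=2: vr[A=1024/1277 B=1 F=1024/1277] → run A
t=3: vr[A=2048/1277 B=1 D=1024/1277 F=1024/1277] → run D
t=4: vr[A=2048/1277 B=1 D=536832/261785 F=1024/1277] → run F
t=5: vr[A=2048/1277 B=1 D=536832/261785 F=1650688/427795] → run B
t=6: vr[A=2048/1277 B=2 D=536832/261785 E=2048/1277 F=1650688/427795] → run A
t=7: vr[A=3072/1277 B=2 D=536832/261785 E=2048/1277 F=1650688/427795] → run E
t=8: vr[A=3072/1277 B=2 D=536832/261785 E=6429696/3193777 F=1650688/427795] → run B
t=9: vr[A=3072/1277 B=3 D=536832/261785 E=6429696/3193777 F=1650688/427795] → run E
t=10: vr[A=3072/1277 B=3 D=536832/261785 E=7737344/3193777 F=1650688/427795] → run D
t=11: vr[A=3072/1277 B=3 D=863744/261785 E=7737344/3193777 F=1650688/427795] → run A
t=12: vr[B=3 D=863744/261785 E=7737344/3193777 F=1650688/427795] → run E
t=13: vr[B=3 D=863744/261785 E=9044992/3193777 F=1650688/427795] → run E
t=14: vr[B=3 D=863744/261785 E=10352640/3193777 F=1650688/427795] → run B
t=15: vr[D=863744/261785 E=10352640/3193777 F=1650688/427795] → run E
t=16: vr[D=863744/261785 F=1650688/427795] → run D
t=17: vr[F=1650688/427795] → run F
t=18: (idle)
t=19: (idle)
t=20: (idle)
t=21: (idle)
t=22: (idle)
t=23: (idle)

running at tick 2 = A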